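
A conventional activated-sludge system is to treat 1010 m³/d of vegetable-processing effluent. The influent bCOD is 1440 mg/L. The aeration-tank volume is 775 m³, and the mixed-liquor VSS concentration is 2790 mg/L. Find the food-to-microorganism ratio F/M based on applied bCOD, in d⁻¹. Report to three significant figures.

F/M ≈ 0.673 d⁻¹

F/M = applied load / biomass = Q·S₀/(V·X) = 1010 × 1440 / (775.0 × 2790) = 0.6726 d⁻¹.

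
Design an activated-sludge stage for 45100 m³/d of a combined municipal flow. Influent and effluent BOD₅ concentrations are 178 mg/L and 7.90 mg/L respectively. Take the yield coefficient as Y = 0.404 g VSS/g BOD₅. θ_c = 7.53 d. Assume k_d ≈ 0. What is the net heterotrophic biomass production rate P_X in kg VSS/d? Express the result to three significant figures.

P_X ≈ 3100 kg VSS/d

Since k_d ≈ 0, Y_obs = Y = 0.404 g VSS/g BOD₅.
Mass of BOD₅ removed per day: Q(S₀ − S) = 45100 × 170.1 g/m³ = 7672 kg/d.
So the net sludge growth is P_X = 0.4040 × 7672 = 3099 kg VSS/d.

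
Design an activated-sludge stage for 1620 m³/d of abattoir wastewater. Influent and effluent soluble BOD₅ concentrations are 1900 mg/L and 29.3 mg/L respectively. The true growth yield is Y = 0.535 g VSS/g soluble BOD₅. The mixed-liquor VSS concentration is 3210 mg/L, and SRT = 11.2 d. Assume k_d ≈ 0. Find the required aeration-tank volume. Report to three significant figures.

V ≈ 5660 m³

With k_d = 0 the design equation reduces to V = Y Q (S₀−S) θ_c / X = 0.535 × 1620 × (1900 − 29.3) × 11.2 / 3210 = 5657 m³.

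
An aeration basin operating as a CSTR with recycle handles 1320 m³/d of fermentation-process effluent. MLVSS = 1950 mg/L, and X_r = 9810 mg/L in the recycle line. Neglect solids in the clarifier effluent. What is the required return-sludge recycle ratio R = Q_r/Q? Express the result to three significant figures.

R ≈ 0.248

Mass balance around the secondary clarifier (neglecting effluent solids): R = X / (X_r − X) = 1950 / (9810 − 1950) = 0.2481.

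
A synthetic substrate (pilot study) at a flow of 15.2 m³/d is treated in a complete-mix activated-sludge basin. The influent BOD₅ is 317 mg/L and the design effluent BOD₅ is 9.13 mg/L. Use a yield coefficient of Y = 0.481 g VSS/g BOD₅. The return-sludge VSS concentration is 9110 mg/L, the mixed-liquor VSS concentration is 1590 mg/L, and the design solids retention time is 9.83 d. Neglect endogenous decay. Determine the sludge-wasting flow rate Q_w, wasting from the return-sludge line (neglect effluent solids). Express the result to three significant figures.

Q_w ≈ 0.247 m³/d

V·X = Y·Q·ΔS·θ_c gives V = 0.481 × 15.2 × (317 − 9.13) × 9.83 / 1590 = 13.92 m³.
θ_c = V·X/(Q_w·X_r) when wasting from the recycle, so Q_w = V·X/(θ_c·X_r) = 13.92 × 1590 / (9.83 × 9110) = 0.2471 m³/d.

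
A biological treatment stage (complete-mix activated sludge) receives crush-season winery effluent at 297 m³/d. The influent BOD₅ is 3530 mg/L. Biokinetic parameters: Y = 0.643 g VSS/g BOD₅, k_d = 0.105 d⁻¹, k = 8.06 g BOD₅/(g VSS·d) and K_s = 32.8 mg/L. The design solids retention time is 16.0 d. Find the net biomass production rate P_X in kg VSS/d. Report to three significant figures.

Effluent substrate depends only on kinetics and SRT: S = K_s(1 + k_d θ_c) / [θ_c(Yk − k_d) − 1] = 32.8 × (1 + 0.105 × 16.0) / [16.0 × (0.643 × 8.06 − 0.105) − 1] = 87.90 / 80.24 = 1.095 mg/L.
The observed yield is Y_obs = Y/(1 + k_d·θ_c) = 0.643 / (1 + 0.105 × 16.0) = 0.643 / 2.680 = 0.2399 g VSS per g BOD₅ removed.
ΔS = 3530 − 1.10 = 3529 mg/L, so the substrate removal rate is 297 × 3529/1000 = 1048 kg BOD₅/d.
P_X = Y_obs · Q(S₀ − S) = 0.2399 × 1048 = 251.5 kg VSS/d.

P_X ≈ 251 kg VSS/d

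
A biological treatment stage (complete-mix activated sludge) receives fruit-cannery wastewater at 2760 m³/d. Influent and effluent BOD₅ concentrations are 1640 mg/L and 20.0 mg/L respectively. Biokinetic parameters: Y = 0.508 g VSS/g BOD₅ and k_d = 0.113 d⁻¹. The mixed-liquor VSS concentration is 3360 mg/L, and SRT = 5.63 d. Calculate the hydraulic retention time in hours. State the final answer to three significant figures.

Rearranging the biomass balance for a CMAS with decay, V = Y·Q·ΔS·θ_c / [X·(1+k_d θ_c)] = 0.508 × 2760 × (1640 − 20.0) × 5.63 / [3360 × (1 + 0.113 × 5.63)] = 1.28×10^7 / 5498 = 2326 m³.
τ = V/Q = 2326/2760 = 0.8428 d, or 20.23 h.

τ ≈ 20.2 h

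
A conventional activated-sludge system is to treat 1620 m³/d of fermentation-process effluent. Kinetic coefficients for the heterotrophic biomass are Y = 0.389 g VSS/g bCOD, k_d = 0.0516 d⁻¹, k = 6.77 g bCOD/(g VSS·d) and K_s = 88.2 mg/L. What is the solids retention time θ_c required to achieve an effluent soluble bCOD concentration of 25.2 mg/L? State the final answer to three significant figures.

Specific growth rate at S = 25.2 mg/L: μ = YkS/(K_s+S) = 0.389·6.77·25.2/(88.2+25.2) = 0.5852 d⁻¹.
Then 1/θ_c = μ − k_d = 0.5852 − 0.0516 = 0.5336 d⁻¹, giving θ_c = 1.874 d.

θ_c ≈ 1.87 d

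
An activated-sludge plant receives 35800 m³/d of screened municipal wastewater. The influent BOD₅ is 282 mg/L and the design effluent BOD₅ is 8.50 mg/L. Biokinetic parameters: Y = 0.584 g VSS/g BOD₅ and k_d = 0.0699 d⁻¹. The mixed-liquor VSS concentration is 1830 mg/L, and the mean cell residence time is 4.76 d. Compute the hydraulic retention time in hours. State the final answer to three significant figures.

τ ≈ 7.48 h

Steady-state biomass mass balance: V·X·(1 + k_d·θ_c) = Y·Q·(S₀ − S)·θ_c, so V = 0.584 × 35800 × (282 − 8.50) × 4.76 / [1830 × (1 + 0.0699 × 4.76)] = 2.72×10^7 / 2439 = 11160 m³.
HRT = V/Q = 11160 m³ / 35800 m³·d⁻¹ = 0.3117 d × 24 = 7.482 h.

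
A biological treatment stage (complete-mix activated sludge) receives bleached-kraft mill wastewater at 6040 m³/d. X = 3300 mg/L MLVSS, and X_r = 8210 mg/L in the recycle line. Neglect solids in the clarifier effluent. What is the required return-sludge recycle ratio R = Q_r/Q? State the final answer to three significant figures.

Mass balance around the secondary clarifier (neglecting effluent solids): R = X / (X_r − X) = 3300 / (8210 − 3300) = 0.6721.

R ≈ 0.672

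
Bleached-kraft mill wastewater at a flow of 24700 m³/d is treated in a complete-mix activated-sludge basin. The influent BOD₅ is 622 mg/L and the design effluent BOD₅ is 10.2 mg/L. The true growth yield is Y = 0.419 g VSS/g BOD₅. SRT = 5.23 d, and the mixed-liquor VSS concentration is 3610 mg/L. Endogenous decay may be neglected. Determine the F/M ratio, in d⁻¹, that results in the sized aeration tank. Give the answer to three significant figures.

F/M ≈ 0.464 d⁻¹

Biomass mass balance (decay neglected): V·X = Y·Q·(S₀ − S)·θ_c, so V = 0.419 × 24700 × (622 − 10.2) × 5.23 / 3610 = 9173 m³.
F/M = Q·S₀ / (V·X) = 24700 × 622 / (9173 × 3610) = 0.4639 g BOD₅·(g VSS·d)⁻¹.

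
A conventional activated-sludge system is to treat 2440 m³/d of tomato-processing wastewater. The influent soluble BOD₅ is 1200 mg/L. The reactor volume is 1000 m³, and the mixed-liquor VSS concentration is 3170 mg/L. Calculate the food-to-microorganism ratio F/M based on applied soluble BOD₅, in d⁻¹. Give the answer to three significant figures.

Food-to-microorganism ratio F/M = Q S₀ / (V X) = 2440 × 1200 / (1000 × 3170) = 0.9237 d⁻¹.

F/M ≈ 0.924 d⁻¹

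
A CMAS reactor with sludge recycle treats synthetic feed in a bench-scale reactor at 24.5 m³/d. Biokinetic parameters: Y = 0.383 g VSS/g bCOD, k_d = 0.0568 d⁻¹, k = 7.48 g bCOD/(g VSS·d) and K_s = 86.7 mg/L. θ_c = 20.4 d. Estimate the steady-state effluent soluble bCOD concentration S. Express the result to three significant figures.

From the Monod/SRT balance for a CMAS, S = K_s·(1+k_d θ_c)/[θ_c·(Y k − k_d) − 1] = 86.7 × (1 + 0.0568 × 20.4) / [20.4 × (0.383 × 7.48 − 0.0568) − 1] = 187.2 / 56.28 = 3.325 mg/L.

S ≈ 3.33 mg/L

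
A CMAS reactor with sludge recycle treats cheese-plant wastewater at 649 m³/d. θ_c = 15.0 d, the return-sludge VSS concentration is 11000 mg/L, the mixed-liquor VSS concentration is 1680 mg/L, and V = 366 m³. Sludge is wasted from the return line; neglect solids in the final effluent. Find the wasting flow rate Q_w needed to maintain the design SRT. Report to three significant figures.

Q_w = (V·X)/(θ_c X_r) = 366.0 × 1680 / (15.0 × 11000) = 3.727 m³/d.

Q_w ≈ 3.73 m³/d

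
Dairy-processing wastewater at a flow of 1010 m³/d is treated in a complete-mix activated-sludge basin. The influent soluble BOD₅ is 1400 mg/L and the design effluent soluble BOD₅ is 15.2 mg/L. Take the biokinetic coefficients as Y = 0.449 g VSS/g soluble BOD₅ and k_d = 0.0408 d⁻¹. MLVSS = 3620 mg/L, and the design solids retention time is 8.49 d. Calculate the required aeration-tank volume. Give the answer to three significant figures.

V ≈ 1090 m³

From the SRT design equation V = Y Q (S₀−S) θ_c / [X (1 + k_d θ_c)] = 0.449 × 1010 × (1400 − 15.2) × 8.49 / [3620 × (1 + 0.0408 × 8.49)] = 5.33×10^6 / 4874 = 1094 m³.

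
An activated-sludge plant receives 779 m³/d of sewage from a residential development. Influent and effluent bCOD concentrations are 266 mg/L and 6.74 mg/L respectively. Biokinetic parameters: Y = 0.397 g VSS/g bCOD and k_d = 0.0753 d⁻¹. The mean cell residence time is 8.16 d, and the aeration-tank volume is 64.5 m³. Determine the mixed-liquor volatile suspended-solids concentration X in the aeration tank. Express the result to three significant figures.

Solving the biomass balance for X: X = Y Q (S₀−S) θ_c / [V (1+k_d θ_c)] = 0.397 × 779 × (266 − 6.74) × 8.16 / [64.5 × (1 + 0.0753 × 8.16)] = 6283 mg/L.

X ≈ 6280 mg/L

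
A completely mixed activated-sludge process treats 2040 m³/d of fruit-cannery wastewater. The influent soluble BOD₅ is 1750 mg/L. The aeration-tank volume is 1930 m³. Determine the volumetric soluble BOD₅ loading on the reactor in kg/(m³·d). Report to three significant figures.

Applied soluble BOD₅ load per unit volume = Q·S₀/V = (2040 × 1750/1000)/1930 = 1.850 kg soluble BOD₅·m⁻³·d⁻¹.

L_v ≈ 1.85 kg soluble BOD₅/(m³·d)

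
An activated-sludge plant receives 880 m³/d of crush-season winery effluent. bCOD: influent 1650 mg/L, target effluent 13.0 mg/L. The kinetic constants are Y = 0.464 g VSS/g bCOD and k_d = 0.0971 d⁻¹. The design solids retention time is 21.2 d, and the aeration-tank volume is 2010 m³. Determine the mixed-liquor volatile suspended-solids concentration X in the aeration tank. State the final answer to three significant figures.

X ≈ 2310 mg/L

From V·X·(1 + k_d·θ_c) = Y·Q·(S₀ − S)·θ_c: X = 0.464 × 880 × (1650 − 13.0) × 21.2 / [2010 × (1 + 0.0971 × 21.2)] = 2305 mg/L.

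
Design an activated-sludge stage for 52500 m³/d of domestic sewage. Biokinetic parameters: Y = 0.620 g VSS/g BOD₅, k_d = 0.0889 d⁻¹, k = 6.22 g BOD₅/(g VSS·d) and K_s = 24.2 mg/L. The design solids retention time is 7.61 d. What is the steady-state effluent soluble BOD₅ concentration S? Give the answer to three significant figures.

From the Monod/SRT balance for a CMAS, S = K_s·(1+k_d θ_c)/[θ_c·(Y k − k_d) − 1] = 24.2 × (1 + 0.0889 × 7.61) / [7.61 × (0.620 × 6.22 − 0.0889) − 1] = 40.57 / 27.67 = 1.466 mg/L.

S ≈ 1.47 mg/L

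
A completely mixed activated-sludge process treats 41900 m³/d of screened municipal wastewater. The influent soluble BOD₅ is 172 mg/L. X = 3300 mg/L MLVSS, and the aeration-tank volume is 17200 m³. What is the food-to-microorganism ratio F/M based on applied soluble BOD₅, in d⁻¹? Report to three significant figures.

Food-to-microorganism ratio F/M = Q S₀ / (V X) = 41900 × 172 / (17200 × 3300) = 0.1270 d⁻¹.

F/M ≈ 0.127 d⁻¹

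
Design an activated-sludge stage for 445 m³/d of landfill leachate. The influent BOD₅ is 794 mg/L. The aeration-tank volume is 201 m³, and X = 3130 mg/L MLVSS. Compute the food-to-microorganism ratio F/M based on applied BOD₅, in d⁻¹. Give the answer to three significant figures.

F/M = applied load / biomass = Q·S₀/(V·X) = 445 × 794 / (201.0 × 3130) = 0.5616 d⁻¹.

F/M ≈ 0.562 d⁻¹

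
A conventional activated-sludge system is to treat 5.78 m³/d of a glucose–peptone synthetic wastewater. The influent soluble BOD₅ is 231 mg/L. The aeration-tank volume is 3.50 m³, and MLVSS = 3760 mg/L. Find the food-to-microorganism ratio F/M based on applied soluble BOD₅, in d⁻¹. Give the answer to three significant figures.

F/M ≈ 0.101 d⁻¹

F/M = Q·S₀ / (V·X) = 5.78 × 231 / (3.500 × 3760) = 0.1015 g soluble BOD₅·(g VSS·d)⁻¹.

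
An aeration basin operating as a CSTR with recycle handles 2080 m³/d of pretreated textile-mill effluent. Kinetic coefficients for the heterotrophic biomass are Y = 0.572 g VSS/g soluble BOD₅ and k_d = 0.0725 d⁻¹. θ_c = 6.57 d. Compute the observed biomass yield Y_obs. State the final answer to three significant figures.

Correct the yield for decay: Y_obs = Y/(1 + k_d θ_c) = 0.572 / (1 + 0.0725 × 6.57) = 0.572 / 1.476 = 0.3874.

Y_obs ≈ 0.387 g VSS/g soluble BOD₅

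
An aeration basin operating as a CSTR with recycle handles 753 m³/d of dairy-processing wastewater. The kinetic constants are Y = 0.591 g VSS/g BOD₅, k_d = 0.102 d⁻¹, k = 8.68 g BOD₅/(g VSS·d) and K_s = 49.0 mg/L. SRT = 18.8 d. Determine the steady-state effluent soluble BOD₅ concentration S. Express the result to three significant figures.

From the Monod/SRT balance for a CMAS, S = K_s·(1+k_d θ_c)/[θ_c·(Y k − k_d) − 1] = 49.0 × (1 + 0.102 × 18.8) / [18.8 × (0.591 × 8.68 − 0.102) − 1] = 143.0 / 93.52 = 1.529 mg/L.

S ≈ 1.53 mg/L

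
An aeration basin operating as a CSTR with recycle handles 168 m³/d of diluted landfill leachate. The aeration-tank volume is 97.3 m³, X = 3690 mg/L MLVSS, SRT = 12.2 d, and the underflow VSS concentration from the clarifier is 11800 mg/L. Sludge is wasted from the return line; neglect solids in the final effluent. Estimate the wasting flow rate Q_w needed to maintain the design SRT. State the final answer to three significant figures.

Q_w = (V·X)/(θ_c X_r) = 97.30 × 3690 / (12.2 × 11800) = 2.494 m³/d.

Q_w ≈ 2.49 m³/d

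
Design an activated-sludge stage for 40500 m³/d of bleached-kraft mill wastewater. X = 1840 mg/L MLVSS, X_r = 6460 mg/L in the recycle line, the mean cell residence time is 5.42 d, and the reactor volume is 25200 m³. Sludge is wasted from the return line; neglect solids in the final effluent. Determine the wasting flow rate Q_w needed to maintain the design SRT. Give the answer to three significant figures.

Q_w ≈ 1320 m³/d

Wasting from the return line (neglecting effluent solids): Q_w = V·X / (θ_c·X_r) = 25200 × 1840 / (5.42 × 6460) = 1324 m³/d.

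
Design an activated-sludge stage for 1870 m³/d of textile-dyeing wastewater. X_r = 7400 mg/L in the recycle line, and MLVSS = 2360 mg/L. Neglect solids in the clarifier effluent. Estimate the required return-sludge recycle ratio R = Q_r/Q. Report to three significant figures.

R ≈ 0.468

R = Q_r/Q = X/(X_r − X) = 2360 / (7400 − 2360) = 0.4683.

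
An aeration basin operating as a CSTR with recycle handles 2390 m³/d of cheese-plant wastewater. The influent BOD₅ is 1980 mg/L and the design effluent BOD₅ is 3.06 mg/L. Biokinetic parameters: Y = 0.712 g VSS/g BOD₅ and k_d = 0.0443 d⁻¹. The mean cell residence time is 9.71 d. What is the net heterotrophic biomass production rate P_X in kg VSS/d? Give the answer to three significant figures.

P_X ≈ 2350 kg VSS/d

The observed yield is Y_obs = Y/(1 + k_d·θ_c) = 0.712 / (1 + 0.0443 × 9.71) = 0.712 / 1.430 = 0.4978 g VSS per g BOD₅ removed.
Substrate removed = Q·(S₀ − S) = 2390 m³/d × (1980 − 3.06) g/m³ = 4.72×10^6 g/d = 4725 kg/d.
Biomass produced: P_X = Y_obs·Q·ΔS = 0.4978 × 4725 ≈ 2352 kg VSS/d.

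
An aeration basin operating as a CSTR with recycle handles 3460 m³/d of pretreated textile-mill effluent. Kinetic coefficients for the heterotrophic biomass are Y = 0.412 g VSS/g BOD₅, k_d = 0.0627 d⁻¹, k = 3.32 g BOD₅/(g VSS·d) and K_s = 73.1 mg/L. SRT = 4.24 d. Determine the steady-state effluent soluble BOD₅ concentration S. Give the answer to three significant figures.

For a completely mixed reactor with recycle the Lawrence–McCarty relation gives S = K_s·(1 + k_d·θ_c) / [θ_c·(Y·k − k_d) − 1] = 73.1 × (1 + 0.0627 × 4.24) / [4.24 × (0.412 × 3.32 − 0.0627) − 1] = 92.53 / 4.534 = 20.41 mg/L.

S ≈ 20.4 mg/L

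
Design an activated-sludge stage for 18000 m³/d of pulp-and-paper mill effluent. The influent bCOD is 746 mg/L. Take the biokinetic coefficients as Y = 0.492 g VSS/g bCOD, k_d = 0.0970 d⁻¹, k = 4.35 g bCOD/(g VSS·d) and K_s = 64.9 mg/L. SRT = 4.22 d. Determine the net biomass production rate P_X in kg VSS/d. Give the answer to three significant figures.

For a completely mixed reactor with recycle the Lawrence–McCarty relation gives S = K_s·(1 + k_d·θ_c) / [θ_c·(Y·k − k_d) − 1] = 64.9 × (1 + 0.0970 × 4.22) / [4.22 × (0.492 × 4.35 − 0.0970) − 1] = 91.47 / 7.622 = 12.00 mg/L.
Y_obs = Y / (1 + k_d θ_c) = 0.492 / (1 + 0.0970 × 4.22) = 0.492 / 1.409 = 0.3491.
Mass of bCOD removed per day: Q(S₀ − S) = 18000 × 734.0 g/m³ = 13212 kg/d.
Net biomass production P_X = Y_obs × Q·(S₀ − S) = 0.3491 × 13212 = 4612 kg VSS/d.

P_X ≈ 4610 kg VSS/d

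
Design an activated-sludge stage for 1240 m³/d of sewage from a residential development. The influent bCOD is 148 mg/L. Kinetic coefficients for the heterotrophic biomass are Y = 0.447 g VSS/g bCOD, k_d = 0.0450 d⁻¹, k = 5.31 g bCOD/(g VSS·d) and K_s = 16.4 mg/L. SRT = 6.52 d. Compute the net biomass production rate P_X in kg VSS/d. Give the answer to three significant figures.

P_X ≈ 62.8 kg VSS/d

From the Monod/SRT balance for a CMAS, S = K_s·(1+k_d θ_c)/[θ_c·(Y k − k_d) − 1] = 16.4 × (1 + 0.0450 × 6.52) / [6.52 × (0.447 × 5.31 − 0.0450) − 1] = 21.21 / 14.18 = 1.496 mg/L.
Y_obs = Y / (1 + k_d θ_c) = 0.447 / (1 + 0.0450 × 6.52) = 0.447 / 1.293 = 0.3456.
Mass of bCOD removed per day: Q(S₀ − S) = 1240 × 146.5 g/m³ = 181.7 kg/d.
Net biomass production P_X = Y_obs × Q·(S₀ − S) = 0.3456 × 181.7 = 62.78 kg VSS/d.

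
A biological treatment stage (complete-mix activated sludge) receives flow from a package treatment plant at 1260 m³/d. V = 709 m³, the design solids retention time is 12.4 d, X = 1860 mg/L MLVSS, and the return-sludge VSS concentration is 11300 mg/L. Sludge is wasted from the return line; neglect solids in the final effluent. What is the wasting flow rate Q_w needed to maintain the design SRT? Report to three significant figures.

θ_c = V·X/(Q_w·X_r) when wasting from the recycle, so Q_w = V·X/(θ_c·X_r) = 709.0 × 1860 / (12.4 × 11300) = 9.412 m³/d.

Q_w ≈ 9.41 m³/d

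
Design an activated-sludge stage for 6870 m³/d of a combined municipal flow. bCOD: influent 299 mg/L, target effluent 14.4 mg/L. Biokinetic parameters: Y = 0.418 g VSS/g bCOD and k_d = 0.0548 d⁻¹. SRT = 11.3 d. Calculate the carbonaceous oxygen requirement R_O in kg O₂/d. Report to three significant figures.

The observed yield is Y_obs = Y/(1 + k_d·θ_c) = 0.418 / (1 + 0.0548 × 11.3) = 0.418 / 1.619 = 0.2581 g VSS per g bCOD removed.
Substrate removed = Q·(S₀ − S) = 6870 m³/d × (299 − 14.4) g/m³ = 1.96×10^6 g/d = 1955 kg/d.
Biomass synthesised: P_X = Y_obs × 1955 = 504.7 kg VSS/d.
Carbonaceous O₂ demand = substrate oxidised − cell-mass equivalent = 1955 − 1.42 × 504.7 = 1238 kg O₂/d.

R_O ≈ 1240 kg O₂/d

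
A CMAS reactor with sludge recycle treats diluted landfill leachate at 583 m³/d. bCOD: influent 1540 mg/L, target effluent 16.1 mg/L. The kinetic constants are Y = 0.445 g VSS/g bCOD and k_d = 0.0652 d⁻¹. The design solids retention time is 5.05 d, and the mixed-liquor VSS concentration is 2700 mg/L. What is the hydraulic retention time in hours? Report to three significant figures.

τ ≈ 22.9 h

Rearranging the biomass balance for a CMAS with decay, V = Y·Q·ΔS·θ_c / [X·(1+k_d θ_c)] = 0.445 × 583 × (1540 − 16.1) × 5.05 / [2700 × (1 + 0.0652 × 5.05)] = 2×10^6 / 3589 = 556.3 m³.
HRT = V/Q = 556.3 m³ / 583 m³·d⁻¹ = 0.9542 d × 24 = 22.90 h.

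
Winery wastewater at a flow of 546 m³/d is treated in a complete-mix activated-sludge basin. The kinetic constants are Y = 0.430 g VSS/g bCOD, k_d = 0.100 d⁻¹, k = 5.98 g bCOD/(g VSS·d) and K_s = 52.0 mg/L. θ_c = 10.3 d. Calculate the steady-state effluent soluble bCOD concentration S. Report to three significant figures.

S ≈ 4.32 mg/L

From the Monod/SRT balance for a CMAS, S = K_s·(1+k_d θ_c)/[θ_c·(Y k − k_d) − 1] = 52.0 × (1 + 0.100 × 10.3) / [10.3 × (0.430 × 5.98 − 0.100) − 1] = 105.6 / 24.46 = 4.316 mg/L.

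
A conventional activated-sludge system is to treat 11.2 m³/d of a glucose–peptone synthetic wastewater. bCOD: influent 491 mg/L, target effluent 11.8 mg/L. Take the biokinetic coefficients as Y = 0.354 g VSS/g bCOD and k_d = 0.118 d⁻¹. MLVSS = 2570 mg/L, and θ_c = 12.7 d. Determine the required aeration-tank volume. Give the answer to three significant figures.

Rearranging the biomass balance for a CMAS with decay, V = Y·Q·ΔS·θ_c / [X·(1+k_d θ_c)] = 0.354 × 11.2 × (491 − 11.8) × 12.7 / [2570 × (1 + 0.118 × 12.7)] = 2.41×10^4 / 6421 = 3.758 m³.

V ≈ 3.76 m³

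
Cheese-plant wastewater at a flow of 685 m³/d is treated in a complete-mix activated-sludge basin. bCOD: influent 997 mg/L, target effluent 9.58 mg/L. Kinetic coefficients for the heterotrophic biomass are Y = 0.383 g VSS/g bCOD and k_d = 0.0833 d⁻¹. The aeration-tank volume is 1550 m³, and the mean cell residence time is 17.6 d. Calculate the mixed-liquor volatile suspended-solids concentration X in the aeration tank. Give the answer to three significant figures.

X ≈ 1190 mg/L

Solving the biomass balance for X: X = Y Q (S₀−S) θ_c / [V (1+k_d θ_c)] = 0.383 × 685 × (997 − 9.58) × 17.6 / [1550 × (1 + 0.0833 × 17.6)] = 1193 mg/L.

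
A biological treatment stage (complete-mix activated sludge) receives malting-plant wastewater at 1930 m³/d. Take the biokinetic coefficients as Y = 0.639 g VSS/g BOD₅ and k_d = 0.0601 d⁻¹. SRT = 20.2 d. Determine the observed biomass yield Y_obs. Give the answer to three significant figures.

Y_obs = Y / (1 + k_d θ_c) = 0.639 / (1 + 0.0601 × 20.2) = 0.639 / 2.214 = 0.2886.

Y_obs ≈ 0.289 g VSS/g BOD₅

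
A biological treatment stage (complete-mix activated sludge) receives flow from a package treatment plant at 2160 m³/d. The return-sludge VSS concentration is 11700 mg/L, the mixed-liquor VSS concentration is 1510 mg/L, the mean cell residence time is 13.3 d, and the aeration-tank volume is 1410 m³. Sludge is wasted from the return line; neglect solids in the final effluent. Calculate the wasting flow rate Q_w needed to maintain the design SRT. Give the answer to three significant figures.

θ_c = V·X/(Q_w·X_r) when wasting from the recycle, so Q_w = V·X/(θ_c·X_r) = 1410 × 1510 / (13.3 × 11700) = 13.68 m³/d.

Q_w ≈ 13.7 m³/d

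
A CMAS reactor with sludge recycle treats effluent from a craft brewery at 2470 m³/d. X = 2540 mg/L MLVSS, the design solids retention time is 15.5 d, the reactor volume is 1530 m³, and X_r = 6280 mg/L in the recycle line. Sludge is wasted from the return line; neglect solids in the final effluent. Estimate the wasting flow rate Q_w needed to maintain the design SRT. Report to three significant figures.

Q_w ≈ 39.9 m³/d

Q_w = (V·X)/(θ_c X_r) = 1530 × 2540 / (15.5 × 6280) = 39.92 m³/d.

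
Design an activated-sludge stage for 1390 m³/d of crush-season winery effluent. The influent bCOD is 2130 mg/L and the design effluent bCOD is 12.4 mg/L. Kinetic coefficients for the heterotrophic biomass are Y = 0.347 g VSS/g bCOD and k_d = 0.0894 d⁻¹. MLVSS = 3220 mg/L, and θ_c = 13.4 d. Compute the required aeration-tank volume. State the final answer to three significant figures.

V ≈ 1930 m³

Rearranging the biomass balance for a CMAS with decay, V = Y·Q·ΔS·θ_c / [X·(1+k_d θ_c)] = 0.347 × 1390 × (2130 − 12.4) × 13.4 / [3220 × (1 + 0.0894 × 13.4)] = 1.37×10^7 / 7077 = 1934 m³.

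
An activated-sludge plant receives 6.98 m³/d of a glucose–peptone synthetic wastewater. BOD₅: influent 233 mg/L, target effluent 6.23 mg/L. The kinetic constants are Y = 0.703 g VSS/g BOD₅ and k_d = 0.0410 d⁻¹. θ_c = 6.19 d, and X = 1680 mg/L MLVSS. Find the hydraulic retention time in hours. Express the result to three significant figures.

τ ≈ 11.2 h

From the SRT design equation V = Y Q (S₀−S) θ_c / [X (1 + k_d θ_c)] = 0.703 × 6.98 × (233 − 6.23) × 6.19 / [1680 × (1 + 0.0410 × 6.19)] = 6.89×10^3 / 2106 = 3.270 m³.
HRT = V/Q = 3.270 m³ / 6.98 m³·d⁻¹ = 0.4685 d × 24 = 11.24 h.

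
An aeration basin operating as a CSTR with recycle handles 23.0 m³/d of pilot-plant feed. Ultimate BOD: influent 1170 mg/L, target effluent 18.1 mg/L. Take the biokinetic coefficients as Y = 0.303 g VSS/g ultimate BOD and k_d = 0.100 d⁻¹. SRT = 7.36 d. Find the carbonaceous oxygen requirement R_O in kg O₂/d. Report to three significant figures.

Observed yield with endogenous decay: Y_obs = Y / (1 + k_d·θ_c) = 0.303 / (1 + 0.100 × 7.36) = 0.303 / 1.736 = 0.1745 g VSS/g ultimate BOD.
Mass of ultimate BOD removed per day: Q(S₀ − S) = 23.0 × 1152 g/m³ = 26.49 kg/d.
Biomass synthesised: P_X = Y_obs × 26.49 = 4.624 kg VSS/d.
R_O = Q·(S₀ − S) − 1.42·P_X = 26.49 − 1.42 × 4.624 = 19.93 kg O₂/d.

R_O ≈ 19.9 kg O₂/d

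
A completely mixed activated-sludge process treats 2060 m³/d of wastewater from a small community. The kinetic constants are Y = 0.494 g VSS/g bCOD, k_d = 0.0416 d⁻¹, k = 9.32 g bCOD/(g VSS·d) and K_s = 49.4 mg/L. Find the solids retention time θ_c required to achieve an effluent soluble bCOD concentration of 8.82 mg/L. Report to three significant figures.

θ_c ≈ 1.52 d

From 1/θ_c = Y·k·S/(K_s + S) − k_d: Y·k·S/(K_s+S) = 0.494 × 9.32 × 8.82 / (49.4 + 8.82) = 0.6975 d⁻¹.
θ_c = 1/(μ − k_d) = 1/(0.6975 − 0.0416) = 1/0.6559 = 1.525 d.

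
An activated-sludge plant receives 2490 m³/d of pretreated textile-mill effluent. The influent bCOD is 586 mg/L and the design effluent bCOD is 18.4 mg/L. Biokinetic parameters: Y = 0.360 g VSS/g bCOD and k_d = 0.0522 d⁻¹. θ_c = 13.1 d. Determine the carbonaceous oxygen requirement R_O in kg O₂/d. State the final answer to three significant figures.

R_O ≈ 984 kg O₂/d

Observed yield with endogenous decay: Y_obs = Y / (1 + k_d·θ_c) = 0.360 / (1 + 0.0522 × 13.1) = 0.360 / 1.684 = 0.2138 g VSS/g bCOD.
Q·(S₀ − S) = 2490 × (586 − 18.4) × 10⁻³ = 1413 kg/d removed.
Net sludge production P_X = 0.2138 × 1413 = 302.2 kg VSS/d.
R_O = Q·(S₀ − S) − 1.42·P_X = 1413 − 1.42 × 302.2 = 984.2 kg O₂/d.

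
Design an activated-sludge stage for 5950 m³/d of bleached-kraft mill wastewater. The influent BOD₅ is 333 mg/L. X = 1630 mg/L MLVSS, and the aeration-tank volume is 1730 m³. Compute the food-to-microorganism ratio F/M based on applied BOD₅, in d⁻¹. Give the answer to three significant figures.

F/M = Q·S₀ / (V·X) = 5950 × 333 / (1730 × 1630) = 0.7026 g BOD₅·(g VSS·d)⁻¹.

F/M ≈ 0.703 d⁻¹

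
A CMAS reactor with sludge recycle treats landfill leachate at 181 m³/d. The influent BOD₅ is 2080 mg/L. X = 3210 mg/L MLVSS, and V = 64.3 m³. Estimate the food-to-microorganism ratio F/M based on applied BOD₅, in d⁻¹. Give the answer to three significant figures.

F/M = applied load / biomass = Q·S₀/(V·X) = 181 × 2080 / (64.30 × 3210) = 1.824 d⁻¹.

F/M ≈ 1.82 d⁻¹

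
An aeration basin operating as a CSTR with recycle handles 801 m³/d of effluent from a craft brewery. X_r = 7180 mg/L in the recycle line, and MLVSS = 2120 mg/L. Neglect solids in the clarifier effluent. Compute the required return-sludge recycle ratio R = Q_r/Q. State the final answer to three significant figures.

Solids balance on the clarifier gives (1+R)X = R·X_r, so R = X/(X_r − X) = 2120 / (7180 − 2120) = 0.4190.

R ≈ 0.419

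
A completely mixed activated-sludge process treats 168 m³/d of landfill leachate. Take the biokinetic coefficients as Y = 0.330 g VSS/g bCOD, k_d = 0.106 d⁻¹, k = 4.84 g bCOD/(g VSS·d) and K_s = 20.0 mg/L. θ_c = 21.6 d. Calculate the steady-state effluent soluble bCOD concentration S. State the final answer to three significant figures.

S ≈ 2.11 mg/L

For a completely mixed reactor with recycle the Lawrence–McCarty relation gives S = K_s·(1 + k_d·θ_c) / [θ_c·(Y·k − k_d) − 1] = 20.0 × (1 + 0.106 × 21.6) / [21.6 × (0.330 × 4.84 − 0.106) − 1] = 65.79 / 31.21 = 2.108 mg/L.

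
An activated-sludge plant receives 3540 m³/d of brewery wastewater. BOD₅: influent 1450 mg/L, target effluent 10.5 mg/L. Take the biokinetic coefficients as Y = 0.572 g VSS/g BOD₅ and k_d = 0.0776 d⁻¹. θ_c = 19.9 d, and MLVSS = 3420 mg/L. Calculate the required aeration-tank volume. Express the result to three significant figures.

V ≈ 6670 m³

Rearranging the biomass balance for a CMAS with decay, V = Y·Q·ΔS·θ_c / [X·(1+k_d θ_c)] = 0.572 × 3540 × (1450 − 10.5) × 19.9 / [3420 × (1 + 0.0776 × 19.9)] = 5.8×10^7 / 8701 = 6666 m³.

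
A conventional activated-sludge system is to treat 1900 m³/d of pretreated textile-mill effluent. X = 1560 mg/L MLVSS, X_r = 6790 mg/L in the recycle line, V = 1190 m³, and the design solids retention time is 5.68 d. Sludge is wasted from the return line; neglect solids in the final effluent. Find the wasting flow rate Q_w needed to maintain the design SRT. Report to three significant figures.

Q_w ≈ 48.1 m³/d

Wasting from the return line (neglecting effluent solids): Q_w = V·X / (θ_c·X_r) = 1190 × 1560 / (5.68 × 6790) = 48.13 m³/d.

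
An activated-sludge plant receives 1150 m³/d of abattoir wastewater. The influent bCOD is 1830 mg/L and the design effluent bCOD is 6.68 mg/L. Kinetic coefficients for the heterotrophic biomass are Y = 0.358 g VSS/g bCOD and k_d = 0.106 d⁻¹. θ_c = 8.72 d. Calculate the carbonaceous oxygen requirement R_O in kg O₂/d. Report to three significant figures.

R_O ≈ 1540 kg O₂/d

The observed yield is Y_obs = Y/(1 + k_d·θ_c) = 0.358 / (1 + 0.106 × 8.72) = 0.358 / 1.924 = 0.1860 g VSS per g bCOD removed.
Mass of bCOD removed per day: Q(S₀ − S) = 1150 × 1823 g/m³ = 2097 kg/d.
Biomass synthesised: P_X = Y_obs × 2097 = 390.1 kg VSS/d.
R_O = Q·ΔS − 1.42 P_X = 2097 − 553.9 = 1543 kg O₂/d.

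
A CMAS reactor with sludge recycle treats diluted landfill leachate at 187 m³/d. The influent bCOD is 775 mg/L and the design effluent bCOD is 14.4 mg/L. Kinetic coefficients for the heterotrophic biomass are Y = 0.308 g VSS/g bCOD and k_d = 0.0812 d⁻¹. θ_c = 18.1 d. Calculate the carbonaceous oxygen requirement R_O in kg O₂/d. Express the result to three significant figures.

R_O ≈ 117 kg O₂/d

Observed yield with endogenous decay: Y_obs = Y / (1 + k_d·θ_c) = 0.308 / (1 + 0.0812 × 18.1) = 0.308 / 2.470 = 0.1247 g VSS/g bCOD.
Substrate removed = Q·(S₀ − S) = 187 m³/d × (775 − 14.4) g/m³ = 1.42×10^5 g/d = 142.2 kg/d.
Net sludge production P_X = 0.1247 × 142.2 = 17.74 kg VSS/d.
R_O = Q·ΔS − 1.42 P_X = 142.2 − 25.19 = 117.0 kg O₂/d.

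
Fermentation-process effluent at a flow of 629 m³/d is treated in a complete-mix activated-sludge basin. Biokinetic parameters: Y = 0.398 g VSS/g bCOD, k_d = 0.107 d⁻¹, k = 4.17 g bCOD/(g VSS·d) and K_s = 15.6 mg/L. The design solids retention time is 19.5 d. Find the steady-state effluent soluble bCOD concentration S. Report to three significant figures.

Effluent substrate depends only on kinetics and SRT: S = K_s(1 + k_d θ_c) / [θ_c(Yk − k_d) − 1] = 15.6 × (1 + 0.107 × 19.5) / [19.5 × (0.398 × 4.17 − 0.107) − 1] = 48.15 / 29.28 = 1.645 mg/L.

S ≈ 1.64 mg/L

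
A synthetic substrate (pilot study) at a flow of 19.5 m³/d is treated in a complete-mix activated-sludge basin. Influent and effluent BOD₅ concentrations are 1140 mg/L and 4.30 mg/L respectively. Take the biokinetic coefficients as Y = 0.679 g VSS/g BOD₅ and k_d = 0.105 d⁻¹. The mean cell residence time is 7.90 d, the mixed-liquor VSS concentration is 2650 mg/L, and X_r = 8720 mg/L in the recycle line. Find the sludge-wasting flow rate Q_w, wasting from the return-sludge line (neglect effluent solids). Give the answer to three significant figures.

Q_w ≈ 0.943 m³/d

From the SRT design equation V = Y Q (S₀−S) θ_c / [X (1 + k_d θ_c)] = 0.679 × 19.5 × (1140 − 4.30) × 7.90 / [2650 × (1 + 0.105 × 7.90)] = 1.19×10^5 / 4848 = 24.50 m³.
Wasting from the return line (neglecting effluent solids): Q_w = V·X / (θ_c·X_r) = 24.50 × 2650 / (7.90 × 8720) = 0.9426 m³/d.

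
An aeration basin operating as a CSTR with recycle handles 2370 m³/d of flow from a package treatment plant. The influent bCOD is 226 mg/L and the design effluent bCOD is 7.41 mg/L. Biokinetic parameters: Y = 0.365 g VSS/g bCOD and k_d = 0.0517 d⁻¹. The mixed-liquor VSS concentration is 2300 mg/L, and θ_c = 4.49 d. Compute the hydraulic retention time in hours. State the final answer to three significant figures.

Steady-state biomass mass balance: V·X·(1 + k_d·θ_c) = Y·Q·(S₀ − S)·θ_c, so V = 0.365 × 2370 × (226 − 7.41) × 4.49 / [2300 × (1 + 0.0517 × 4.49)] = 8.49×10^5 / 2834 = 299.6 m³.
τ = V/Q = 299.6/2370 = 0.1264 d, or 3.034 h.

τ ≈ 3.03 h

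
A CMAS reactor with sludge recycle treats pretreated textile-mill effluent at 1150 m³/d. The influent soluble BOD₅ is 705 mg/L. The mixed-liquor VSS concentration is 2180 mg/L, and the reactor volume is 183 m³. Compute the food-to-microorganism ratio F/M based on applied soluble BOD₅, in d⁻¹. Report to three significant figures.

F/M ≈ 2.03 d⁻¹

F/M = applied load / biomass = Q·S₀/(V·X) = 1150 × 705 / (183.0 × 2180) = 2.032 d⁻¹.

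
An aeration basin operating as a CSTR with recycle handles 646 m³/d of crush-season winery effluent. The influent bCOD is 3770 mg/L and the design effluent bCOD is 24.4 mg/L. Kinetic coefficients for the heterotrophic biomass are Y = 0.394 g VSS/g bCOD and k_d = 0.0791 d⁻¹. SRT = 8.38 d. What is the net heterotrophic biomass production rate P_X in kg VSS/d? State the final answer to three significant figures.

Y_obs = Y / (1 + k_d θ_c) = 0.394 / (1 + 0.0791 × 8.38) = 0.394 / 1.663 = 0.2369.
ΔS = 3770 − 24.4 = 3746 mg/L, so the substrate removal rate is 646 × 3746/1000 = 2420 kg bCOD/d.
Biomass produced: P_X = Y_obs·Q·ΔS = 0.2369 × 2420 ≈ 573.3 kg VSS/d.

P_X ≈ 573 kg VSS/d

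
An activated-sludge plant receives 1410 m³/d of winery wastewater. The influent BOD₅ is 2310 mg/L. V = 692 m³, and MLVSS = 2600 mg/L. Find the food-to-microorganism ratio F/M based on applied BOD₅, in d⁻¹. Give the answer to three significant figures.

F/M = Q·S₀ / (V·X) = 1410 × 2310 / (692.0 × 2600) = 1.810 g BOD₅·(g VSS·d)⁻¹.

F/M ≈ 1.81 d⁻¹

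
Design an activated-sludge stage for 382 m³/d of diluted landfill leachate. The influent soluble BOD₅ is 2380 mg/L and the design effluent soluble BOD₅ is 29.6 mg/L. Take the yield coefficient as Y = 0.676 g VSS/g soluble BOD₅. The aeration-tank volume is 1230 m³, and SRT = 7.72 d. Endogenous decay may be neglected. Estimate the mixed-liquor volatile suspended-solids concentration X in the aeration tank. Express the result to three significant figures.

X = Y·Q·ΔS·θ_c / V = 0.676 × 382 × (2380 − 29.6) × 7.72 / 1230 = 3809 mg/L.

X ≈ 3810 mg/L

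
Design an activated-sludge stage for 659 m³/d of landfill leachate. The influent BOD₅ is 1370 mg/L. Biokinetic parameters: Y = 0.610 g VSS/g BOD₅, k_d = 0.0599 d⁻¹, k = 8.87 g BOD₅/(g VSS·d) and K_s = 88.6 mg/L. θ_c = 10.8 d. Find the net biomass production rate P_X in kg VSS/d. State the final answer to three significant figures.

Effluent substrate depends only on kinetics and SRT: S = K_s(1 + k_d θ_c) / [θ_c(Yk − k_d) − 1] = 88.6 × (1 + 0.0599 × 10.8) / [10.8 × (0.610 × 8.87 − 0.0599) − 1] = 145.9 / 56.79 = 2.569 mg/L.
Y_obs = Y / (1 + k_d θ_c) = 0.610 / (1 + 0.0599 × 10.8) = 0.610 / 1.647 = 0.3704.
Q·(S₀ − S) = 659 × (1370 − 2.57) × 10⁻³ = 901.1 kg/d removed.
Biomass produced: P_X = Y_obs·Q·ΔS = 0.3704 × 901.1 ≈ 333.8 kg VSS/d.

P_X ≈ 334 kg VSS/d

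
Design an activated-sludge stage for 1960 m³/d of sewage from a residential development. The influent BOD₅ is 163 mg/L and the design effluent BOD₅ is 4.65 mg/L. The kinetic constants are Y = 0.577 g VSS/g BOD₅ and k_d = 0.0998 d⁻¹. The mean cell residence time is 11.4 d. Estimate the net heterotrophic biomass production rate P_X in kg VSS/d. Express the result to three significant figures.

P_X ≈ 83.8 kg VSS/d

Y_obs = Y / (1 + k_d θ_c) = 0.577 / (1 + 0.0998 × 11.4) = 0.577 / 2.138 = 0.2699.
ΔS = 163 − 4.65 = 158.3 mg/L, so the substrate removal rate is 1960 × 158.3/1000 = 310.4 kg BOD₅/d.
P_X = Y_obs · Q(S₀ − S) = 0.2699 × 310.4 = 83.77 kg VSS/d.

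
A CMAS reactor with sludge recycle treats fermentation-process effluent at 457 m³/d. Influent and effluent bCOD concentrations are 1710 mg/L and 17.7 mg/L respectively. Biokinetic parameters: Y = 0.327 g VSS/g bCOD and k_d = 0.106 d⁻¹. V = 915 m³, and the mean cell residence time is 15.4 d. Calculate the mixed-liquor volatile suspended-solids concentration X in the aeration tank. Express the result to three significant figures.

X = Y·Q·ΔS·θ_c / [V·(1 + k_d θ_c)] = 0.327 × 457 × (1710 − 17.7) × 15.4 / [915 × (1 + 0.106 × 15.4)] = 1617 mg/L.

X ≈ 1620 mg/L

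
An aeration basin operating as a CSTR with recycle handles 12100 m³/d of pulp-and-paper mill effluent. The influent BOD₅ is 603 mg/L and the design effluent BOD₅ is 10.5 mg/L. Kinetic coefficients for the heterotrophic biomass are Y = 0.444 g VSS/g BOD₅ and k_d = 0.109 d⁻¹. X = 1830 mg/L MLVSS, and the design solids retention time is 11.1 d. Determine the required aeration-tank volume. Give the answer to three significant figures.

V ≈ 8740 m³

Steady-state biomass mass balance: V·X·(1 + k_d·θ_c) = Y·Q·(S₀ − S)·θ_c, so V = 0.444 × 12100 × (603 − 10.5) × 11.1 / [1830 × (1 + 0.109 × 11.1)] = 3.53×10^7 / 4044 = 8737 m³.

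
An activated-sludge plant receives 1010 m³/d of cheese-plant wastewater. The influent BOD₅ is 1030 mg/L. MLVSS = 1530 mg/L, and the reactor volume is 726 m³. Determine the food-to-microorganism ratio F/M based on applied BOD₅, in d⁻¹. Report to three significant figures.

F/M ≈ 0.937 d⁻¹

Food-to-microorganism ratio F/M = Q S₀ / (V X) = 1010 × 1030 / (726.0 × 1530) = 0.9365 d⁻¹.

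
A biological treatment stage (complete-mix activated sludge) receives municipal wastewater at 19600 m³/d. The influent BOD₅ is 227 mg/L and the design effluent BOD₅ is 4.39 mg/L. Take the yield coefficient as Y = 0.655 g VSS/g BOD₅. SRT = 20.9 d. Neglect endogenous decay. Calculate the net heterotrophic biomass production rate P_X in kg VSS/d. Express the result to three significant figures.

P_X ≈ 2860 kg VSS/d

No decay correction is needed, so Y_obs = Y = 0.655.
Mass of BOD₅ removed per day: Q(S₀ − S) = 19600 × 222.6 g/m³ = 4363 kg/d.
P_X = Y_obs · Q(S₀ − S) = 0.6550 × 4363 = 2858 kg VSS/d.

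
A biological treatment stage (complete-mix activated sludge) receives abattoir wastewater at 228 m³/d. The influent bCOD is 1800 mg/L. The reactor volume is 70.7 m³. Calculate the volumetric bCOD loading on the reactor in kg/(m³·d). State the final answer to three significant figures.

L_v ≈ 5.80 kg bCOD/(m³·d)

Volumetric loading L_v = Q·S₀ / V = 228 × 1800 g/m³ / 70.70 m³ = 5805 g/(m³·d) = 5.805 kg bCOD/(m³·d).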